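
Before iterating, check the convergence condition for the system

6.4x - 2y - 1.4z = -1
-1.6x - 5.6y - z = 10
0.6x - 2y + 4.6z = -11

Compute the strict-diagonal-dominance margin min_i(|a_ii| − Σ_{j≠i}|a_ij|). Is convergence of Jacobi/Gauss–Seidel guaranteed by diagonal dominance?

2

row 1: |6.4| − (2+1.4) = 3
row 2: |-5.6| − (1.6+1) = 3
row 3: |4.6| − (0.6+2) = 2
minimum over rows = 2 → strictly diagonally dominant (convergence guaranteed)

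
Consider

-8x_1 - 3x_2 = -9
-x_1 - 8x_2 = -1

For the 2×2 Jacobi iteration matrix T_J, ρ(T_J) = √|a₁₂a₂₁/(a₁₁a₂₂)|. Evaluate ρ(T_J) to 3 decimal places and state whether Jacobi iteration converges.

a₁₂a₂₁/(a₁₁a₂₂) = (-3)·(-1) / ((-8)·(-8)) = 0.046875
ρ = √|0.046875| = √0.046875 = 0.217
ρ < 1, so Jacobi converges

0.217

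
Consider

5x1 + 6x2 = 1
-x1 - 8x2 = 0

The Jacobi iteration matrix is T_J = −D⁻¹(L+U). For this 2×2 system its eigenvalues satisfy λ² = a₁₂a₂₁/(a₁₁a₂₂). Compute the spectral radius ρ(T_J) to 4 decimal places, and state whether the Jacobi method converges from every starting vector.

a₁₂a₂₁/(a₁₁a₂₂) = (6)·(-1) / ((5)·(-8)) = 0.150000
ρ = √|0.150000| = √0.150000 = 0.3873
ρ < 1, so Jacobi converges

0.3873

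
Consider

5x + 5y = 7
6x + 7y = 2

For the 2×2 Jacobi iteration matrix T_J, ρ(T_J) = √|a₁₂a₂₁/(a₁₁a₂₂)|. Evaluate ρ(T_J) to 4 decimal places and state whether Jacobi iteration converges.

a₁₂a₂₁/(a₁₁a₂₂) = (5)·(6) / ((5)·(7)) = 0.857143
ρ = √|0.857143| = √0.857143 = 0.9258
ρ < 1, so Jacobi converges

0.9258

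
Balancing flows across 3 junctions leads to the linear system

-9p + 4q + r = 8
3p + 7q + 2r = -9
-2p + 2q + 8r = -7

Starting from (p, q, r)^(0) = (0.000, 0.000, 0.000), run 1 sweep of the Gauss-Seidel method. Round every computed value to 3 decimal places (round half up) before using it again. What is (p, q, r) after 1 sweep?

(-0.889, -0.905, -0.871)

Iteration 1:
  p = (8 - (4)·0.000 - (1)·0.000) / (-9) = -0.889
  q = (-9 - (3)·-0.889 - (2)·0.000) / (7) = -0.905
  r = (-7 - (-2)·-0.889 - (2)·-0.905) / (8) = -0.871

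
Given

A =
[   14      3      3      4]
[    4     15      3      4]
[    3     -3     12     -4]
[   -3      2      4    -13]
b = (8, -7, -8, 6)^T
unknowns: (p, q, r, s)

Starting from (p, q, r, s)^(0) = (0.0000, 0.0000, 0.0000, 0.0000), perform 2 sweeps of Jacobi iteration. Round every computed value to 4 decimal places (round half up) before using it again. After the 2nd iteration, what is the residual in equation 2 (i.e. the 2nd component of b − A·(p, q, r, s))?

Iteration 1:
  p = (8 - (3)·0.0000 - (3)·0.0000 - (4)·0.0000) / (14) = 0.5714
  q = (-7 - (4)·0.0000 - (3)·0.0000 - (4)·0.0000) / (15) = -0.4667
  r = (-8 - (3)·0.0000 - (-3)·0.0000 - (-4)·0.0000) / (12) = -0.6667
  s = (6 - (-3)·0.0000 - (2)·0.0000 - (4)·0.0000) / (-13) = -0.4615
Iteration 2:
  p = (8 - (3)·-0.4667 - (3)·-0.6667 - (4)·-0.4615) / (14) = 0.9462
  q = (-7 - (4)·0.5714 - (3)·-0.6667 - (4)·-0.4615) / (15) = -0.3626
  r = (-8 - (3)·0.5714 - (-3)·-0.4667 - (-4)·-0.4615) / (12) = -1.0800
  s = (6 - (-3)·0.5714 - (2)·-0.4667 - (4)·-0.6667) / (-13) = -0.8703
Residual b − A·x = (2.5622, 1.3754, -2.4476, 2.5699)

1.3754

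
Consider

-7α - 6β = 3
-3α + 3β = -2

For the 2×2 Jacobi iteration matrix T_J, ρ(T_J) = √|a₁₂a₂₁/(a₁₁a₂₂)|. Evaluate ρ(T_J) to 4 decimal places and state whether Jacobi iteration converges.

0.9258

a₁₂a₂₁/(a₁₁a₂₂) = (-6)·(-3) / ((-7)·(3)) = -0.857143
ρ = √|-0.857143| = √0.857143 = 0.9258
ρ < 1, so Jacobi converges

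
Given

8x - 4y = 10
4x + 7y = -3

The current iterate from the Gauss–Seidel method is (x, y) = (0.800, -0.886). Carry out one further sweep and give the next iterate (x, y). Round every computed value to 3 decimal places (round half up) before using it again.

One sweep:
  x = (10 - (-4)·-0.886) / (8) = 0.807
  y = (-3 - (4)·0.807) / (7) = -0.890

(0.807, -0.890)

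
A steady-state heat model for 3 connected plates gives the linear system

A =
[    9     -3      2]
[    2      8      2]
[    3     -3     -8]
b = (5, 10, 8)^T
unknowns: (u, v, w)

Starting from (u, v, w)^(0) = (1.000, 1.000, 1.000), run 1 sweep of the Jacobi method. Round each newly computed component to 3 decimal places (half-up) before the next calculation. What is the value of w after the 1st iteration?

Iteration 1:
  u = (5 - (-3)·1.000 - (2)·1.000) / (9) = 0.667
  v = (10 - (2)·1.000 - (2)·1.000) / (8) = 0.750
  w = (8 - (3)·1.000 - (-3)·1.000) / (-8) = -1.000

-1.000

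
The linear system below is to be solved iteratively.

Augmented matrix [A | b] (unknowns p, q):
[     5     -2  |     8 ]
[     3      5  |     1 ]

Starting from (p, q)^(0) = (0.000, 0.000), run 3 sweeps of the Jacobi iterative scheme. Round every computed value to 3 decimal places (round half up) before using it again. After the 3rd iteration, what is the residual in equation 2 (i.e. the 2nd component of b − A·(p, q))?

1.152

Iteration 1:
  p = (8 - (-2)·0.000) / (5) = 1.600
  q = (1 - (3)·0.000) / (5) = 0.200
Iteration 2:
  p = (8 - (-2)·0.200) / (5) = 1.680
  q = (1 - (3)·1.600) / (5) = -0.760
Iteration 3:
  p = (8 - (-2)·-0.760) / (5) = 1.296
  q = (1 - (3)·1.680) / (5) = -0.808
Residual b − A·x = (-0.096, 1.152)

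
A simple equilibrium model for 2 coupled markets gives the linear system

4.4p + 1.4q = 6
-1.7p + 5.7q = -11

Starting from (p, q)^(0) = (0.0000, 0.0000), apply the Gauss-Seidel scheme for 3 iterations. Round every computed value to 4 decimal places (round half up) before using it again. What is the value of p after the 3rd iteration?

Iteration 1:
  p = (6 - (1.4)·0.0000) / (4.4) = 1.3636
  q = (-11 - (-1.7)·1.3636) / (5.7) = -1.5231
Iteration 2:
  p = (6 - (1.4)·-1.5231) / (4.4) = 1.8483
  q = (-11 - (-1.7)·1.8483) / (5.7) = -1.3786
Iteration 3:
  p = (6 - (1.4)·-1.3786) / (4.4) = 1.8023
  q = (-11 - (-1.7)·1.8023) / (5.7) = -1.3923

1.8023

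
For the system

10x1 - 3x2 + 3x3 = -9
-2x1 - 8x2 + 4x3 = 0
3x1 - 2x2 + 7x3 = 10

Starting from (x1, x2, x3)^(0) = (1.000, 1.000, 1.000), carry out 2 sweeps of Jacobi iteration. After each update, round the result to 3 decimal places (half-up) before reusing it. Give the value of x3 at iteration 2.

1.886

Iteration 1:
  x1 = (-9 - (-3)·1.000 - (3)·1.000) / (10) = -0.900
  x2 = (0 - (-2)·1.000 - (4)·1.000) / (-8) = 0.250
  x3 = (10 - (3)·1.000 - (-2)·1.000) / (7) = 1.286
Iteration 2:
  x1 = (-9 - (-3)·0.250 - (3)·1.286) / (10) = -1.211
  x2 = (0 - (-2)·-0.900 - (4)·1.286) / (-8) = 0.868
  x3 = (10 - (3)·-0.900 - (-2)·0.250) / (7) = 1.886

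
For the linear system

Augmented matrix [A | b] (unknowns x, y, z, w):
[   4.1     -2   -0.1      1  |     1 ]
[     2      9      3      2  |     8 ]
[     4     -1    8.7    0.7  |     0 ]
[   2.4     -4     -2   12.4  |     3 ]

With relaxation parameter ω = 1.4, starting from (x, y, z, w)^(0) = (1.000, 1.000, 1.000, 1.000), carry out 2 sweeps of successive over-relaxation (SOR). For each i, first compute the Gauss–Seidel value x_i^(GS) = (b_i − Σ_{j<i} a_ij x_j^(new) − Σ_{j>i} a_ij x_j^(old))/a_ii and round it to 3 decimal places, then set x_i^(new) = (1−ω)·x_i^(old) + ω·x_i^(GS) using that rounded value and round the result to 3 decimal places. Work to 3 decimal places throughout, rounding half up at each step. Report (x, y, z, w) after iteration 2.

(0.279, 1.609, 0.405, 1.210)

Iteration 1:
  x: GS value = (1 - (-2)·1.000 - (-0.1)·1.000 - (1)·1.000) / (4.1) = 0.512;  x ← (1−ω)·1.000 + ω·0.512 = 0.317
  y: GS value = (8 - (2)·0.317 - (3)·1.000 - (2)·1.000) / (9) = 0.263;  y ← (1−ω)·1.000 + ω·0.263 = -0.032
  z: GS value = (0 - (4)·0.317 - (-1)·-0.032 - (0.7)·1.000) / (8.7) = -0.230;  z ← (1−ω)·1.000 + ω·-0.230 = -0.722
  w: GS value = (3 - (2.4)·0.317 - (-4)·-0.032 - (-2)·-0.722) / (12.4) = 0.054;  w ← (1−ω)·1.000 + ω·0.054 = -0.324
Iteration 2:
  x: GS value = (1 - (-2)·-0.032 - (-0.1)·-0.722 - (1)·-0.324) / (4.1) = 0.290;  x ← (1−ω)·0.317 + ω·0.290 = 0.279
  y: GS value = (8 - (2)·0.279 - (3)·-0.722 - (2)·-0.324) / (9) = 1.140;  y ← (1−ω)·-0.032 + ω·1.140 = 1.609
  z: GS value = (0 - (4)·0.279 - (-1)·1.609 - (0.7)·-0.324) / (8.7) = 0.083;  z ← (1−ω)·-0.722 + ω·0.083 = 0.405
  w: GS value = (3 - (2.4)·0.279 - (-4)·1.609 - (-2)·0.405) / (12.4) = 0.772;  w ← (1−ω)·-0.324 + ω·0.772 = 1.210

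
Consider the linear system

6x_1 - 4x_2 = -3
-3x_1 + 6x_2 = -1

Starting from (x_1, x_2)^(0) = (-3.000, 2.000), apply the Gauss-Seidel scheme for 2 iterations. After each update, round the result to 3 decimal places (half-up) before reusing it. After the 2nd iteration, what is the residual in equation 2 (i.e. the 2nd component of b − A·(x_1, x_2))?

-0.001

Iteration 1:
  x_1 = (-3 - (-4)·2.000) / (6) = 0.833
  x_2 = (-1 - (-3)·0.833) / (6) = 0.250
Iteration 2:
  x_1 = (-3 - (-4)·0.250) / (6) = -0.333
  x_2 = (-1 - (-3)·-0.333) / (6) = -0.333
Residual b − A·x = (-2.334, -0.001)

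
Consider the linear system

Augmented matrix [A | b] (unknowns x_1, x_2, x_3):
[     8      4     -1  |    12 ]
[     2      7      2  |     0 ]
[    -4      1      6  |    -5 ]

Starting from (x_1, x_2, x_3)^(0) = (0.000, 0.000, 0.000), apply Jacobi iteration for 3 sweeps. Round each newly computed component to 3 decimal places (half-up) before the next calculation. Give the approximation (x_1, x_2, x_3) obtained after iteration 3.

Iteration 1:
  x_1 = (12 - (4)·0.000 - (-1)·0.000) / (8) = 1.500
  x_2 = (0 - (2)·0.000 - (2)·0.000) / (7) = 0.000
  x_3 = (-5 - (-4)·0.000 - (1)·0.000) / (6) = -0.833
Iteration 2:
  x_1 = (12 - (4)·0.000 - (-1)·-0.833) / (8) = 1.396
  x_2 = (0 - (2)·1.500 - (2)·-0.833) / (7) = -0.191
  x_3 = (-5 - (-4)·1.500 - (1)·0.000) / (6) = 0.167
Iteration 3:
  x_1 = (12 - (4)·-0.191 - (-1)·0.167) / (8) = 1.616
  x_2 = (0 - (2)·1.396 - (2)·0.167) / (7) = -0.447
  x_3 = (-5 - (-4)·1.396 - (1)·-0.191) / (6) = 0.129

(1.616, -0.447, 0.129)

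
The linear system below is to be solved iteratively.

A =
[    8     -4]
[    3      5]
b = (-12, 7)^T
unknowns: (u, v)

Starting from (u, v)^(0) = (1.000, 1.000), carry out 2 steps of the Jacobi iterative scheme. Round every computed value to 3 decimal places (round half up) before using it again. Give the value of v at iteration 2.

2.000

Iteration 1:
  u = (-12 - (-4)·1.000) / (8) = -1.000
  v = (7 - (3)·1.000) / (5) = 0.800
Iteration 2:
  u = (-12 - (-4)·0.800) / (8) = -1.100
  v = (7 - (3)·-1.000) / (5) = 2.000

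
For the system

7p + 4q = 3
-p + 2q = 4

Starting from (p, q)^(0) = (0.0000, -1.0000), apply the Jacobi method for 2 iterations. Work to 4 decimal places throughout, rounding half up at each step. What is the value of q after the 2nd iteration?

2.5000

Iteration 1:
  p = (3 - (4)·-1.0000) / (7) = 1.0000
  q = (4 - (-1)·0.0000) / (2) = 2.0000
Iteration 2:
  p = (3 - (4)·2.0000) / (7) = -0.7143
  q = (4 - (-1)·1.0000) / (2) = 2.5000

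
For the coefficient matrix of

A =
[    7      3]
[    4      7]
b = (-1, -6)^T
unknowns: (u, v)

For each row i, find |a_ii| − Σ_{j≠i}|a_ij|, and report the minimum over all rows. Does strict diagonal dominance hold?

row 1: |7| − (3) = 4
row 2: |7| − (4) = 3
minimum over rows = 3 → strictly diagonally dominant (convergence guaranteed)

3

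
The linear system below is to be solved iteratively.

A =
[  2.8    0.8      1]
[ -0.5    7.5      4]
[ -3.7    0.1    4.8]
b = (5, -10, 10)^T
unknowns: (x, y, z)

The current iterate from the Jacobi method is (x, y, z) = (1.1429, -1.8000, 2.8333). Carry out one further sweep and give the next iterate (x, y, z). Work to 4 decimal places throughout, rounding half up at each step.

(1.2881, -2.7682, 3.0018)

One sweep:
  x = (5 - (0.8)·-1.8000 - (1)·2.8333) / (2.8) = 1.2881
  y = (-10 - (-0.5)·1.1429 - (4)·2.8333) / (7.5) = -2.7682
  z = (10 - (-3.7)·1.1429 - (0.1)·-1.8000) / (4.8) = 3.0018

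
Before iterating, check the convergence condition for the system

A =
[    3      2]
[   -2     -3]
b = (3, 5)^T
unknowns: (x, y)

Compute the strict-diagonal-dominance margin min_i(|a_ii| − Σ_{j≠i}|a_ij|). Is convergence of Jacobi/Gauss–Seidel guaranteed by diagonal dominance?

row 1: |3| − (2) = 1
row 2: |-3| − (2) = 1
minimum over rows = 1 → strictly diagonally dominant (convergence guaranteed)

1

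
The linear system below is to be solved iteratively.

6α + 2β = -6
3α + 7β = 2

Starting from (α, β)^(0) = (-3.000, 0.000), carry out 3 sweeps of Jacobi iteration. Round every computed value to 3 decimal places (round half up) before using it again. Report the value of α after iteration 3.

Iteration 1:
  α = (-6 - (2)·0.000) / (6) = -1.000
  β = (2 - (3)·-3.000) / (7) = 1.571
Iteration 2:
  α = (-6 - (2)·1.571) / (6) = -1.524
  β = (2 - (3)·-1.000) / (7) = 0.714
Iteration 3:
  α = (-6 - (2)·0.714) / (6) = -1.238
  β = (2 - (3)·-1.524) / (7) = 0.939

-1.238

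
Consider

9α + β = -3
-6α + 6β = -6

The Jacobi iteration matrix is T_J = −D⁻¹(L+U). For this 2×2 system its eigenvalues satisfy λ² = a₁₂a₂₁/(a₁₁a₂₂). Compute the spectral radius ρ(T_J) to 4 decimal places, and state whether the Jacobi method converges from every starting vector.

0.3333

a₁₂a₂₁/(a₁₁a₂₂) = (1)·(-6) / ((9)·(6)) = -0.111111
ρ = √|-0.111111| = √0.111111 = 0.3333
ρ < 1, so Jacobi converges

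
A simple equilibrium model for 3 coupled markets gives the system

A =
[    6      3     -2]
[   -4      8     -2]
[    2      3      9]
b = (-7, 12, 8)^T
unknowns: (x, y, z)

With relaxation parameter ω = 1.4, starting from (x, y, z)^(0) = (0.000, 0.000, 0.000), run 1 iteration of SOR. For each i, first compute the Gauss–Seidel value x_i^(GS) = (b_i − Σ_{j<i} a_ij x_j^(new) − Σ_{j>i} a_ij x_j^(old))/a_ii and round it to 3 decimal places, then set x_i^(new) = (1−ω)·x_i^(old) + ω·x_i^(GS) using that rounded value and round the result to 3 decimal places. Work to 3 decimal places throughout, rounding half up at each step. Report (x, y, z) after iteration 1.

(-1.634, 0.956, 1.306)

Iteration 1:
  x: GS value = (-7 - (3)·0.000 - (-2)·0.000) / (6) = -1.167;  x ← (1−ω)·0.000 + ω·-1.167 = -1.634
  y: GS value = (12 - (-4)·-1.634 - (-2)·0.000) / (8) = 0.683;  y ← (1−ω)·0.000 + ω·0.683 = 0.956
  z: GS value = (8 - (2)·-1.634 - (3)·0.956) / (9) = 0.933;  z ← (1−ω)·0.000 + ω·0.933 = 1.306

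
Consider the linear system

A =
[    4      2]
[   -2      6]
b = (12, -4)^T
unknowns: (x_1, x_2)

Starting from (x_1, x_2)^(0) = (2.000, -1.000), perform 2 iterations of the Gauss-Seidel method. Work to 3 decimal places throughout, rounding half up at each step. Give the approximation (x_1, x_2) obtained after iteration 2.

Iteration 1:
  x_1 = (12 - (2)·-1.000) / (4) = 3.500
  x_2 = (-4 - (-2)·3.500) / (6) = 0.500
Iteration 2:
  x_1 = (12 - (2)·0.500) / (4) = 2.750
  x_2 = (-4 - (-2)·2.750) / (6) = 0.250

(2.750, 0.250)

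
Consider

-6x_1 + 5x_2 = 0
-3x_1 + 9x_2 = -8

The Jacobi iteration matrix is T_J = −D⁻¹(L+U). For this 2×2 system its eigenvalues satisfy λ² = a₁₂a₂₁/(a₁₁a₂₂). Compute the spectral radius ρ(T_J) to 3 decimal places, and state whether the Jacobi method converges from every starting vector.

a₁₂a₂₁/(a₁₁a₂₂) = (5)·(-3) / ((-6)·(9)) = 0.277778
ρ = √|0.277778| = √0.277778 = 0.527
ρ < 1, so Jacobi converges

0.527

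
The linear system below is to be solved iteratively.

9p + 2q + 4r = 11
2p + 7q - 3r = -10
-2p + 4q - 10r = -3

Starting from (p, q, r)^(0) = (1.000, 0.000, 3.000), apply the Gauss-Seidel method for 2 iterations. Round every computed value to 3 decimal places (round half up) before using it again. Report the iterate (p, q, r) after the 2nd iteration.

Iteration 1:
  p = (11 - (2)·0.000 - (4)·3.000) / (9) = -0.111
  q = (-10 - (2)·-0.111 - (-3)·3.000) / (7) = -0.111
  r = (-3 - (-2)·-0.111 - (4)·-0.111) / (-10) = 0.278
Iteration 2:
  p = (11 - (2)·-0.111 - (4)·0.278) / (9) = 1.123
  q = (-10 - (2)·1.123 - (-3)·0.278) / (7) = -1.630
  r = (-3 - (-2)·1.123 - (4)·-1.630) / (-10) = -0.577

(1.123, -1.630, -0.577)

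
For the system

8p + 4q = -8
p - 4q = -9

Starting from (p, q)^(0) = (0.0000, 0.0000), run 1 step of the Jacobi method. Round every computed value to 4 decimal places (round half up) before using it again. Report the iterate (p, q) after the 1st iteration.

(-1.0000, 2.2500)

Iteration 1:
  p = (-8 - (4)·0.0000) / (8) = -1.0000
  q = (-9 - (1)·0.0000) / (-4) = 2.2500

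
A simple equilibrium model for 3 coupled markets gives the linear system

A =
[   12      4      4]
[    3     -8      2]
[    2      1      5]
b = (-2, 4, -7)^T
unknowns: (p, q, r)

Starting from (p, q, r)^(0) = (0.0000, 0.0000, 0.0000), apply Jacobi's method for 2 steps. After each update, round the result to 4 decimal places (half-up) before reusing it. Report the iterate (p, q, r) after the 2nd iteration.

(0.4667, -0.9125, -1.2333)

Iteration 1:
  p = (-2 - (4)·0.0000 - (4)·0.0000) / (12) = -0.1667
  q = (4 - (3)·0.0000 - (2)·0.0000) / (-8) = -0.5000
  r = (-7 - (2)·0.0000 - (1)·0.0000) / (5) = -1.4000
Iteration 2:
  p = (-2 - (4)·-0.5000 - (4)·-1.4000) / (12) = 0.4667
  q = (4 - (3)·-0.1667 - (2)·-1.4000) / (-8) = -0.9125
  r = (-7 - (2)·-0.1667 - (1)·-0.5000) / (5) = -1.2333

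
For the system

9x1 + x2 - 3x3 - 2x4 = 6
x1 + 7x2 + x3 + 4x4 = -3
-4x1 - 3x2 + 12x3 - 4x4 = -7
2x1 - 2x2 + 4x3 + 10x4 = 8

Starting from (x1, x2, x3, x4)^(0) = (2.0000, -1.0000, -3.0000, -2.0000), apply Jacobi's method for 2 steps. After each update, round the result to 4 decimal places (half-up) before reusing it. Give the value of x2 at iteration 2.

Iteration 1:
  x1 = (6 - (1)·-1.0000 - (-3)·-3.0000 - (-2)·-2.0000) / (9) = -0.6667
  x2 = (-3 - (1)·2.0000 - (1)·-3.0000 - (4)·-2.0000) / (7) = 0.8571
  x3 = (-7 - (-4)·2.0000 - (-3)·-1.0000 - (-4)·-2.0000) / (12) = -0.8333
  x4 = (8 - (2)·2.0000 - (-2)·-1.0000 - (4)·-3.0000) / (10) = 1.4000
Iteration 2:
  x1 = (6 - (1)·0.8571 - (-3)·-0.8333 - (-2)·1.4000) / (9) = 0.6048
  x2 = (-3 - (1)·-0.6667 - (1)·-0.8333 - (4)·1.4000) / (7) = -1.0143
  x3 = (-7 - (-4)·-0.6667 - (-3)·0.8571 - (-4)·1.4000) / (12) = -0.1246
  x4 = (8 - (2)·-0.6667 - (-2)·0.8571 - (4)·-0.8333) / (10) = 1.4381

-1.0143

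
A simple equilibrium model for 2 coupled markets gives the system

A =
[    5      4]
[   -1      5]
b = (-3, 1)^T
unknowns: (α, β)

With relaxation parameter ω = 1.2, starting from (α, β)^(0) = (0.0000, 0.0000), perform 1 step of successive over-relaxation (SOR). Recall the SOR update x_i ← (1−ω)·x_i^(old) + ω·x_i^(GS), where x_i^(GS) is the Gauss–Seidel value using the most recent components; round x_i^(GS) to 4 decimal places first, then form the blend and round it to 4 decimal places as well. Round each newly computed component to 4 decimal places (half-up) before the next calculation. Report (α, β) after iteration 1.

(-0.7200, 0.0672)

Iteration 1:
  α: GS value = (-3 - (4)·0.0000) / (5) = -0.6000;  α ← (1−ω)·0.0000 + ω·-0.6000 = -0.7200
  β: GS value = (1 - (-1)·-0.7200) / (5) = 0.0560;  β ← (1−ω)·0.0000 + ω·0.0560 = 0.0672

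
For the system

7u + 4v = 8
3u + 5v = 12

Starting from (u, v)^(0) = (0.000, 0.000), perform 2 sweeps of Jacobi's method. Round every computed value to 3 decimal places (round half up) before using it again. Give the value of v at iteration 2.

1.714

Iteration 1:
  u = (8 - (4)·0.000) / (7) = 1.143
  v = (12 - (3)·0.000) / (5) = 2.400
Iteration 2:
  u = (8 - (4)·2.400) / (7) = -0.229
  v = (12 - (3)·1.143) / (5) = 1.714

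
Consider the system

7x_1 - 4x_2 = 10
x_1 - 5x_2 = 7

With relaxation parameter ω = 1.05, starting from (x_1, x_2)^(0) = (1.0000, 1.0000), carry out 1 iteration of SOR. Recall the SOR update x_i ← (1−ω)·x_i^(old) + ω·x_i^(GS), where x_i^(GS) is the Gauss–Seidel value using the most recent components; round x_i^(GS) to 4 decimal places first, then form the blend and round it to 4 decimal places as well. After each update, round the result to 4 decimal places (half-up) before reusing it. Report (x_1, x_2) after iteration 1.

Iteration 1:
  x_1: GS value = (10 - (-4)·1.0000) / (7) = 2.0000;  x_1 ← (1−ω)·1.0000 + ω·2.0000 = 2.0500
  x_2: GS value = (7 - (1)·2.0500) / (-5) = -0.9900;  x_2 ← (1−ω)·1.0000 + ω·-0.9900 = -1.0895

(2.0500, -1.0895)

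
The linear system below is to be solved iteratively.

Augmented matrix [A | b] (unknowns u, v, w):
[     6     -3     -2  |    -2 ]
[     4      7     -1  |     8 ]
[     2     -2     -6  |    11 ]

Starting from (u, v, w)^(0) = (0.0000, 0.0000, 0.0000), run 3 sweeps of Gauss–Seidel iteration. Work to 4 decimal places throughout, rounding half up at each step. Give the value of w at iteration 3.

-2.4072

Iteration 1:
  u = (-2 - (-3)·0.0000 - (-2)·0.0000) / (6) = -0.3333
  v = (8 - (4)·-0.3333 - (-1)·0.0000) / (7) = 1.3333
  w = (11 - (2)·-0.3333 - (-2)·1.3333) / (-6) = -2.3889
Iteration 2:
  u = (-2 - (-3)·1.3333 - (-2)·-2.3889) / (6) = -0.4630
  v = (8 - (4)·-0.4630 - (-1)·-2.3889) / (7) = 1.0662
  w = (11 - (2)·-0.4630 - (-2)·1.0662) / (-6) = -2.3431
Iteration 3:
  u = (-2 - (-3)·1.0662 - (-2)·-2.3431) / (6) = -0.5813
  v = (8 - (4)·-0.5813 - (-1)·-2.3431) / (7) = 1.1403
  w = (11 - (2)·-0.5813 - (-2)·1.1403) / (-6) = -2.4072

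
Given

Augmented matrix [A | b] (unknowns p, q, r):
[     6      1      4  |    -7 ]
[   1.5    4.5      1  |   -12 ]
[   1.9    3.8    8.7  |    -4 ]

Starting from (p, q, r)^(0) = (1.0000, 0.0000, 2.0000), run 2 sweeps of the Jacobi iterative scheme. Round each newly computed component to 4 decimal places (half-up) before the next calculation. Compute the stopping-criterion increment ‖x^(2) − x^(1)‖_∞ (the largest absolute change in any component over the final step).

Iteration 1:
  p = (-7 - (1)·0.0000 - (4)·2.0000) / (6) = -2.5000
  q = (-12 - (1.5)·1.0000 - (1)·2.0000) / (4.5) = -3.4444
  r = (-4 - (1.9)·1.0000 - (3.8)·0.0000) / (8.7) = -0.6782
Iteration 2:
  p = (-7 - (1)·-3.4444 - (4)·-0.6782) / (6) = -0.1405
  q = (-12 - (1.5)·-2.5000 - (1)·-0.6782) / (4.5) = -1.6826
  r = (-4 - (1.9)·-2.5000 - (3.8)·-3.4444) / (8.7) = 1.5907
Change: (2.3595, 1.7618, 2.2689) → max |·| = 2.3595

2.3595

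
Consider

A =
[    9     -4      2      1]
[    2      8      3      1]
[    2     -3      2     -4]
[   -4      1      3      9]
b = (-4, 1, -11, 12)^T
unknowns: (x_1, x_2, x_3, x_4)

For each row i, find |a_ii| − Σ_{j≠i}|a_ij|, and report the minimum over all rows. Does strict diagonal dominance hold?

-7

row 1: |9| − (4+2+1) = 2
row 2: |8| − (2+3+1) = 2
row 3: |2| − (2+3+4) = -7
row 4: |9| − (4+1+3) = 1
minimum over rows = -7 → not strictly diagonally dominant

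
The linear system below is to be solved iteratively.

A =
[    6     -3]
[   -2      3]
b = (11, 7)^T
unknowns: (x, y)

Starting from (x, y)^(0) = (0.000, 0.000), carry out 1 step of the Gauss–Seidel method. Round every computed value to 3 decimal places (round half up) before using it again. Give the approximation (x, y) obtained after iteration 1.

(1.833, 3.555)

Iteration 1:
  x = (11 - (-3)·0.000) / (6) = 1.833
  y = (7 - (-2)·1.833) / (3) = 3.555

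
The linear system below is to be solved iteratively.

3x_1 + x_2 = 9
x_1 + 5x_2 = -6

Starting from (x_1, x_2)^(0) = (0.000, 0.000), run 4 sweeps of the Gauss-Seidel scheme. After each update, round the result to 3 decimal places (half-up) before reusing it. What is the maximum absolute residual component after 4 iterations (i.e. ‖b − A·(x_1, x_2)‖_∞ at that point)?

0.002

Iteration 1:
  x_1 = (9 - (1)·0.000) / (3) = 3.000
  x_2 = (-6 - (1)·3.000) / (5) = -1.800
Iteration 2:
  x_1 = (9 - (1)·-1.800) / (3) = 3.600
  x_2 = (-6 - (1)·3.600) / (5) = -1.920
Iteration 3:
  x_1 = (9 - (1)·-1.920) / (3) = 3.640
  x_2 = (-6 - (1)·3.640) / (5) = -1.928
Iteration 4:
  x_1 = (9 - (1)·-1.928) / (3) = 3.643
  x_2 = (-6 - (1)·3.643) / (5) = -1.929
Residual b − A·x = (0.000, 0.002); ∞-norm = 0.002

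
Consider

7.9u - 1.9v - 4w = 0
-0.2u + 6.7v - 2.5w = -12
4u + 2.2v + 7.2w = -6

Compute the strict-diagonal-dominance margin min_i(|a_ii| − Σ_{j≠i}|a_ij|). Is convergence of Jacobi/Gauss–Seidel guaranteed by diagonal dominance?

row 1: |7.9| − (1.9+4) = 2
row 2: |6.7| − (0.2+2.5) = 4
row 3: |7.2| − (4+2.2) = 1
minimum over rows = 1 → strictly diagonally dominant (convergence guaranteed)

1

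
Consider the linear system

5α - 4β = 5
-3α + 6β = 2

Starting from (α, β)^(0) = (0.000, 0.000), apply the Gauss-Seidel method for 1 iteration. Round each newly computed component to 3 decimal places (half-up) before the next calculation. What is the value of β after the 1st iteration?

Iteration 1:
  α = (5 - (-4)·0.000) / (5) = 1.000
  β = (2 - (-3)·1.000) / (6) = 0.833

0.833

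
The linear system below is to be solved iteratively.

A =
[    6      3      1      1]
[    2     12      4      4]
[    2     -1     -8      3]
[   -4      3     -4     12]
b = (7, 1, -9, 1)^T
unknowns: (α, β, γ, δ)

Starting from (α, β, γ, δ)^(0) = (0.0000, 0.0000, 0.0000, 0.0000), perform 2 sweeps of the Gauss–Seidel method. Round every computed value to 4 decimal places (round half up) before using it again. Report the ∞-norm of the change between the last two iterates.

Iteration 1:
  α = (7 - (3)·0.0000 - (1)·0.0000 - (1)·0.0000) / (6) = 1.1667
  β = (1 - (2)·1.1667 - (4)·0.0000 - (4)·0.0000) / (12) = -0.1111
  γ = (-9 - (2)·1.1667 - (-1)·-0.1111 - (3)·0.0000) / (-8) = 1.4306
  δ = (1 - (-4)·1.1667 - (3)·-0.1111 - (-4)·1.4306) / (12) = 0.9769
Iteration 2:
  α = (7 - (3)·-0.1111 - (1)·1.4306 - (1)·0.9769) / (6) = 0.8210
  β = (1 - (2)·0.8210 - (4)·1.4306 - (4)·0.9769) / (12) = -0.8560
  γ = (-9 - (2)·0.8210 - (-1)·-0.8560 - (3)·0.9769) / (-8) = 1.8036
  δ = (1 - (-4)·0.8210 - (3)·-0.8560 - (-4)·1.8036) / (12) = 1.1722
Change: (-0.3457, -0.7449, 0.3730, 0.1953) → max |·| = 0.7449

0.7449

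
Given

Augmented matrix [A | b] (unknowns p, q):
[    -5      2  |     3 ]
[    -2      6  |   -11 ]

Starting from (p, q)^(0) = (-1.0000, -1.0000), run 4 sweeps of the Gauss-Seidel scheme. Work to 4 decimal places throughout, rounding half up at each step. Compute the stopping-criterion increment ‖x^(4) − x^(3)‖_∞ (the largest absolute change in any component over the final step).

0.0083

Iteration 1:
  p = (3 - (2)·-1.0000) / (-5) = -1.0000
  q = (-11 - (-2)·-1.0000) / (6) = -2.1667
Iteration 2:
  p = (3 - (2)·-2.1667) / (-5) = -1.4667
  q = (-11 - (-2)·-1.4667) / (6) = -2.3222
Iteration 3:
  p = (3 - (2)·-2.3222) / (-5) = -1.5289
  q = (-11 - (-2)·-1.5289) / (6) = -2.3430
Iteration 4:
  p = (3 - (2)·-2.3430) / (-5) = -1.5372
  q = (-11 - (-2)·-1.5372) / (6) = -2.3457
Change: (-0.0083, -0.0027) → max |·| = 0.0083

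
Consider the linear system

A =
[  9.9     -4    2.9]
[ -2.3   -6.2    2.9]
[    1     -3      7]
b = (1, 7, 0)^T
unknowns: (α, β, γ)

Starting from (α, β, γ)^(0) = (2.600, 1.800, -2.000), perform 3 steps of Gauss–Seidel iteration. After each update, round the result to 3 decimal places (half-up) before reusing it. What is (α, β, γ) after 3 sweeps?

(-0.350, -1.270, -0.494)

Iteration 1:
  α = (1 - (-4)·1.800 - (2.9)·-2.000) / (9.9) = 1.414
  β = (7 - (-2.3)·1.414 - (2.9)·-2.000) / (-6.2) = -2.589
  γ = (0 - (1)·1.414 - (-3)·-2.589) / (7) = -1.312
Iteration 2:
  α = (1 - (-4)·-2.589 - (2.9)·-1.312) / (9.9) = -0.561
  β = (7 - (-2.3)·-0.561 - (2.9)·-1.312) / (-6.2) = -1.535
  γ = (0 - (1)·-0.561 - (-3)·-1.535) / (7) = -0.578
Iteration 3:
  α = (1 - (-4)·-1.535 - (2.9)·-0.578) / (9.9) = -0.350
  β = (7 - (-2.3)·-0.350 - (2.9)·-0.578) / (-6.2) = -1.270
  γ = (0 - (1)·-0.350 - (-3)·-1.270) / (7) = -0.494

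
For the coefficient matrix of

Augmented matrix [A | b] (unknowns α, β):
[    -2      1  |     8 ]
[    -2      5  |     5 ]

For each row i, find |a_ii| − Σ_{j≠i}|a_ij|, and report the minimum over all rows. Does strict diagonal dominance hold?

1

row 1: |-2| − (1) = 1
row 2: |5| − (2) = 3
minimum over rows = 1 → strictly diagonally dominant (convergence guaranteed)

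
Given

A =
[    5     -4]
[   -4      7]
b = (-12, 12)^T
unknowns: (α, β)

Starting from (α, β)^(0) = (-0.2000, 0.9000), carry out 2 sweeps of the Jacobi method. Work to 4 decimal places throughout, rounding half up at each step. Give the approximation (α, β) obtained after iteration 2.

(-1.1200, 0.7543)

Iteration 1:
  α = (-12 - (-4)·0.9000) / (5) = -1.6800
  β = (12 - (-4)·-0.2000) / (7) = 1.6000
Iteration 2:
  α = (-12 - (-4)·1.6000) / (5) = -1.1200
  β = (12 - (-4)·-1.6800) / (7) = 0.7543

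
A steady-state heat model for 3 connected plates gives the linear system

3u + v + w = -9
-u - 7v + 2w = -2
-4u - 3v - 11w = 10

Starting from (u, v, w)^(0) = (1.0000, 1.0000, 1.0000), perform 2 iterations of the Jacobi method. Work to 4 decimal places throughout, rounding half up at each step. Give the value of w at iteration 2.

Iteration 1:
  u = (-9 - (1)·1.0000 - (1)·1.0000) / (3) = -3.6667
  v = (-2 - (-1)·1.0000 - (2)·1.0000) / (-7) = 0.4286
  w = (10 - (-4)·1.0000 - (-3)·1.0000) / (-11) = -1.5455
Iteration 2:
  u = (-9 - (1)·0.4286 - (1)·-1.5455) / (3) = -2.6277
  v = (-2 - (-1)·-3.6667 - (2)·-1.5455) / (-7) = 0.3680
  w = (10 - (-4)·-3.6667 - (-3)·0.4286) / (-11) = 0.3074

0.3074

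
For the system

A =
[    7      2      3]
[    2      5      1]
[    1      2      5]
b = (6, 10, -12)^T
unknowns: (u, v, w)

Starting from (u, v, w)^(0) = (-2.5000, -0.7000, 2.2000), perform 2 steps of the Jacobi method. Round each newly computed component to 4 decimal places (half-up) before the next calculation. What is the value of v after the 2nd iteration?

2.2783

Iteration 1:
  u = (6 - (2)·-0.7000 - (3)·2.2000) / (7) = 0.1143
  v = (10 - (2)·-2.5000 - (1)·2.2000) / (5) = 2.5600
  w = (-12 - (1)·-2.5000 - (2)·-0.7000) / (5) = -1.6200
Iteration 2:
  u = (6 - (2)·2.5600 - (3)·-1.6200) / (7) = 0.8200
  v = (10 - (2)·0.1143 - (1)·-1.6200) / (5) = 2.2783
  w = (-12 - (1)·0.1143 - (2)·2.5600) / (5) = -3.4469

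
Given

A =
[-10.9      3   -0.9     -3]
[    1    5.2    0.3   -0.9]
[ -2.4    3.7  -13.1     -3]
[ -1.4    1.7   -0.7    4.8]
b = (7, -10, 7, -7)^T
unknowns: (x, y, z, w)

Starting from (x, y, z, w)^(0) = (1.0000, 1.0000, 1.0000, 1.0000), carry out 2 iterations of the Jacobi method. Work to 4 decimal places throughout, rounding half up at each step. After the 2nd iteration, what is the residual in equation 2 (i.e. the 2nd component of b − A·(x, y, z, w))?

0.3162

Iteration 1:
  x = (7 - (3)·1.0000 - (-0.9)·1.0000 - (-3)·1.0000) / (-10.9) = -0.7248
  y = (-10 - (1)·1.0000 - (0.3)·1.0000 - (-0.9)·1.0000) / (5.2) = -2.0000
  z = (7 - (-2.4)·1.0000 - (3.7)·1.0000 - (-3)·1.0000) / (-13.1) = -0.6641
  w = (-7 - (-1.4)·1.0000 - (1.7)·1.0000 - (-0.7)·1.0000) / (4.8) = -1.3750
Iteration 2:
  x = (7 - (3)·-2.0000 - (-0.9)·-0.6641 - (-3)·-1.3750) / (-10.9) = -0.7594
  y = (-10 - (1)·-0.7248 - (0.3)·-0.6641 - (-0.9)·-1.3750) / (5.2) = -1.9834
  z = (7 - (-2.4)·-0.7248 - (3.7)·-2.0000 - (-3)·-1.3750) / (-13.1) = -0.6516
  w = (-7 - (-1.4)·-0.7248 - (1.7)·-2.0000 - (-0.7)·-0.6641) / (4.8) = -1.0582
Residual b − A·x = (0.9117, 0.3162, 0.8055, -0.0681)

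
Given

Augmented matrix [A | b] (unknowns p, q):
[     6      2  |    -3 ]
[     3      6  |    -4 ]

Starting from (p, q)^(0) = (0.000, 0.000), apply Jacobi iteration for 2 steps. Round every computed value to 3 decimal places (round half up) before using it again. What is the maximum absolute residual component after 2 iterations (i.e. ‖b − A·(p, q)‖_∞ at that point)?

0.664

Iteration 1:
  p = (-3 - (2)·0.000) / (6) = -0.500
  q = (-4 - (3)·0.000) / (6) = -0.667
Iteration 2:
  p = (-3 - (2)·-0.667) / (6) = -0.278
  q = (-4 - (3)·-0.500) / (6) = -0.417
Residual b − A·x = (-0.498, -0.664); ∞-norm = 0.664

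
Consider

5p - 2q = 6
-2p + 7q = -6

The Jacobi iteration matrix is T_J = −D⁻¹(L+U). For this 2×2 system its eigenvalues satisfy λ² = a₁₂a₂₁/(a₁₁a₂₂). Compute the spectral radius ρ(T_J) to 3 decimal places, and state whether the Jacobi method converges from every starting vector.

a₁₂a₂₁/(a₁₁a₂₂) = (-2)·(-2) / ((5)·(7)) = 0.114286
ρ = √|0.114286| = √0.114286 = 0.338
ρ < 1, so Jacobi converges

0.338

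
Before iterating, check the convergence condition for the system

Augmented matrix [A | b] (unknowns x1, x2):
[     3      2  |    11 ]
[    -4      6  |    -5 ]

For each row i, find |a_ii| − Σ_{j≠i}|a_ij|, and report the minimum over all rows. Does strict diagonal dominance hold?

row 1: |3| − (2) = 1
row 2: |6| − (4) = 2
minimum over rows = 1 → strictly diagonally dominant (convergence guaranteed)

1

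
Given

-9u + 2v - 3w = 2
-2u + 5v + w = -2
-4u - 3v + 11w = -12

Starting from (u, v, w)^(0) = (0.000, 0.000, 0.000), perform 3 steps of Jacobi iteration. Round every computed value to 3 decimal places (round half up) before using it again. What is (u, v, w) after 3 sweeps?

(0.145, -0.123, -1.146)

Iteration 1:
  u = (2 - (2)·0.000 - (-3)·0.000) / (-9) = -0.222
  v = (-2 - (-2)·0.000 - (1)·0.000) / (5) = -0.400
  w = (-12 - (-4)·0.000 - (-3)·0.000) / (11) = -1.091
Iteration 2:
  u = (2 - (2)·-0.400 - (-3)·-1.091) / (-9) = 0.053
  v = (-2 - (-2)·-0.222 - (1)·-1.091) / (5) = -0.271
  w = (-12 - (-4)·-0.222 - (-3)·-0.400) / (11) = -1.281
Iteration 3:
  u = (2 - (2)·-0.271 - (-3)·-1.281) / (-9) = 0.145
  v = (-2 - (-2)·0.053 - (1)·-1.281) / (5) = -0.123
  w = (-12 - (-4)·0.053 - (-3)·-0.271) / (11) = -1.146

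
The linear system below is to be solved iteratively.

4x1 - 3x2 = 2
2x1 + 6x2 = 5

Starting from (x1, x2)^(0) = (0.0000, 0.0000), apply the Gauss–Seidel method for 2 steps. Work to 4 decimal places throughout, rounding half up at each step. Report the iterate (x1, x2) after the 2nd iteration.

Iteration 1:
  x1 = (2 - (-3)·0.0000) / (4) = 0.5000
  x2 = (5 - (2)·0.5000) / (6) = 0.6667
Iteration 2:
  x1 = (2 - (-3)·0.6667) / (4) = 1.0000
  x2 = (5 - (2)·1.0000) / (6) = 0.5000

(1.0000, 0.5000)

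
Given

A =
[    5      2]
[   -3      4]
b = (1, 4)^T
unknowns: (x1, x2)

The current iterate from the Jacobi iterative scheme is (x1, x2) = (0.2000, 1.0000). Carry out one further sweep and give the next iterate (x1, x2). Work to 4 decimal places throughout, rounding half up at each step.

One sweep:
  x1 = (1 - (2)·1.0000) / (5) = -0.2000
  x2 = (4 - (-3)·0.2000) / (4) = 1.1500

(-0.2000, 1.1500)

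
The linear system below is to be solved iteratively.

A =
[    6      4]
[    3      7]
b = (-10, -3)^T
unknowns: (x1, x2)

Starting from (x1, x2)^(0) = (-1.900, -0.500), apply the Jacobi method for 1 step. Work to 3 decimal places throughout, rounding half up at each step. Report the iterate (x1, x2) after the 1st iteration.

(-1.333, 0.386)

Iteration 1:
  x1 = (-10 - (4)·-0.500) / (6) = -1.333
  x2 = (-3 - (3)·-1.900) / (7) = 0.386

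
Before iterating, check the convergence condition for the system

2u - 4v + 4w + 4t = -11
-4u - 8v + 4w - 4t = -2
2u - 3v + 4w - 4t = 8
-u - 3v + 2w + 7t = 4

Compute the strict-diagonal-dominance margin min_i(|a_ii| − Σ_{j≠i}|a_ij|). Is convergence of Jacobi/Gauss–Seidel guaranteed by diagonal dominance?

-10

row 1: |2| − (4+4+4) = -10
row 2: |-8| − (4+4+4) = -4
row 3: |4| − (2+3+4) = -5
row 4: |7| − (1+3+2) = 1
minimum over rows = -10 → not strictly diagonally dominant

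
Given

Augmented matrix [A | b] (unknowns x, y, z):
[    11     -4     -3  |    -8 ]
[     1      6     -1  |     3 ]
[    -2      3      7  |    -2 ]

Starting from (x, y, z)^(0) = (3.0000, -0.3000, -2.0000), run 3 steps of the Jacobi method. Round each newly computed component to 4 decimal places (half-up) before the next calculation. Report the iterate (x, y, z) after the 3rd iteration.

Iteration 1:
  x = (-8 - (-4)·-0.3000 - (-3)·-2.0000) / (11) = -1.3818
  y = (3 - (1)·3.0000 - (-1)·-2.0000) / (6) = -0.3333
  z = (-2 - (-2)·3.0000 - (3)·-0.3000) / (7) = 0.7000
Iteration 2:
  x = (-8 - (-4)·-0.3333 - (-3)·0.7000) / (11) = -0.6576
  y = (3 - (1)·-1.3818 - (-1)·0.7000) / (6) = 0.8470
  z = (-2 - (-2)·-1.3818 - (3)·-0.3333) / (7) = -0.5377
Iteration 3:
  x = (-8 - (-4)·0.8470 - (-3)·-0.5377) / (11) = -0.5659
  y = (3 - (1)·-0.6576 - (-1)·-0.5377) / (6) = 0.5200
  z = (-2 - (-2)·-0.6576 - (3)·0.8470) / (7) = -0.8366

(-0.5659, 0.5200, -0.8366)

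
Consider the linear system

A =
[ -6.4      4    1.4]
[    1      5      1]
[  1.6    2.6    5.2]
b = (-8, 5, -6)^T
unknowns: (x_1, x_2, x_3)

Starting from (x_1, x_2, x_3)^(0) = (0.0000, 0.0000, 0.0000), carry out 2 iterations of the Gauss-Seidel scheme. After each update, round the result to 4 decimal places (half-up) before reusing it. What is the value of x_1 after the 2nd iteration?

1.3002

Iteration 1:
  x_1 = (-8 - (4)·0.0000 - (1.4)·0.0000) / (-6.4) = 1.2500
  x_2 = (5 - (1)·1.2500 - (1)·0.0000) / (5) = 0.7500
  x_3 = (-6 - (1.6)·1.2500 - (2.6)·0.7500) / (5.2) = -1.9135
Iteration 2:
  x_1 = (-8 - (4)·0.7500 - (1.4)·-1.9135) / (-6.4) = 1.3002
  x_2 = (5 - (1)·1.3002 - (1)·-1.9135) / (5) = 1.1227
  x_3 = (-6 - (1.6)·1.3002 - (2.6)·1.1227) / (5.2) = -2.1153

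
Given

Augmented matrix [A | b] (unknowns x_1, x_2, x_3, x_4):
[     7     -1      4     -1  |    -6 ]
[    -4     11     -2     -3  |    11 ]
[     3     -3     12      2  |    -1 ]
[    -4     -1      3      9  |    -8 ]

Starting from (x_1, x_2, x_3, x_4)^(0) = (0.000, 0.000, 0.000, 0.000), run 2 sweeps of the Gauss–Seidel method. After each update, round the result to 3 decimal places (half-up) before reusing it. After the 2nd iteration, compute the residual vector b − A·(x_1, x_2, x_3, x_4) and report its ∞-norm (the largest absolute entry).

1.343

Iteration 1:
  x_1 = (-6 - (-1)·0.000 - (4)·0.000 - (-1)·0.000) / (7) = -0.857
  x_2 = (11 - (-4)·-0.857 - (-2)·0.000 - (-3)·0.000) / (11) = 0.688
  x_3 = (-1 - (3)·-0.857 - (-3)·0.688 - (2)·0.000) / (12) = 0.303
  x_4 = (-8 - (-4)·-0.857 - (-1)·0.688 - (3)·0.303) / (9) = -1.294
Iteration 2:
  x_1 = (-6 - (-1)·0.688 - (4)·0.303 - (-1)·-1.294) / (7) = -1.117
  x_2 = (11 - (-4)·-1.117 - (-2)·0.303 - (-3)·-1.294) / (11) = 0.296
  x_3 = (-1 - (3)·-1.117 - (-3)·0.296 - (2)·-1.294) / (12) = 0.486
  x_4 = (-8 - (-4)·-1.117 - (-1)·0.296 - (3)·0.486) / (9) = -1.514
Residual b − A·x = (-1.343, -0.294, 0.435, -0.004); ∞-norm = 1.343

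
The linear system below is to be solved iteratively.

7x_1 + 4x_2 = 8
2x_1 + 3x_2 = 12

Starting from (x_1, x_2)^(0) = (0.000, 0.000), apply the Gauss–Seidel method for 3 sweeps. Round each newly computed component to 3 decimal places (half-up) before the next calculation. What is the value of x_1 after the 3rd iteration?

-1.412

Iteration 1:
  x_1 = (8 - (4)·0.000) / (7) = 1.143
  x_2 = (12 - (2)·1.143) / (3) = 3.238
Iteration 2:
  x_1 = (8 - (4)·3.238) / (7) = -0.707
  x_2 = (12 - (2)·-0.707) / (3) = 4.471
Iteration 3:
  x_1 = (8 - (4)·4.471) / (7) = -1.412
  x_2 = (12 - (2)·-1.412) / (3) = 4.941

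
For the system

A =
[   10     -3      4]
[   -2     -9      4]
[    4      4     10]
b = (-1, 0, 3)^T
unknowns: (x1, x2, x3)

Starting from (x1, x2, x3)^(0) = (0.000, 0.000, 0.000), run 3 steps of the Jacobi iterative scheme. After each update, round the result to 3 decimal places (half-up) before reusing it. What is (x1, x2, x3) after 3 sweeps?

Iteration 1:
  x1 = (-1 - (-3)·0.000 - (4)·0.000) / (10) = -0.100
  x2 = (0 - (-2)·0.000 - (4)·0.000) / (-9) = 0.000
  x3 = (3 - (4)·0.000 - (4)·0.000) / (10) = 0.300
Iteration 2:
  x1 = (-1 - (-3)·0.000 - (4)·0.300) / (10) = -0.220
  x2 = (0 - (-2)·-0.100 - (4)·0.300) / (-9) = 0.156
  x3 = (3 - (4)·-0.100 - (4)·0.000) / (10) = 0.340
Iteration 3:
  x1 = (-1 - (-3)·0.156 - (4)·0.340) / (10) = -0.189
  x2 = (0 - (-2)·-0.220 - (4)·0.340) / (-9) = 0.200
  x3 = (3 - (4)·-0.220 - (4)·0.156) / (10) = 0.326

(-0.189, 0.200, 0.326)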